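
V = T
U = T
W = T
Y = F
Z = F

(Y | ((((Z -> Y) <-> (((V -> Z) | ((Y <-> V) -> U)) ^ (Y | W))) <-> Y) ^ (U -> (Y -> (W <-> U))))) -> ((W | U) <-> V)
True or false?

Substituting V=T, U=T, W=T, Y=F, Z=F:
Z -> Y = F -> F = T
V -> Z = T -> F = F
Y <-> V = F <-> T = F
(Y <-> V) -> U = F -> T = T
(V -> Z) | ((Y <-> V) -> U) = F | T = T
Y | W = F | T = T
((V -> Z) | ((Y <-> V) -> U)) ^ (Y | W) = T ^ T = F
(Z -> Y) <-> (((V -> Z) | ((Y <-> V) -> U)) ^ (Y | W)) = T <-> F = F
((Z -> Y) <-> (((V -> Z) | ((Y <-> V) -> U)) ^ (Y | W))) <-> Y = F <-> F = T
W <-> U = T <-> T = T
Y -> (W <-> U) = F -> T = T
U -> (Y -> (W <-> U)) = T -> T = T
(((Z -> Y) <-> (((V -> Z) | ((Y <-> V) -> U)) ^ (Y | W))) <-> Y) ^ (U -> (Y -> (W <-> U))) = T ^ T = F
Y | ((((Z -> Y) <-> (((V -> Z) | ((Y <-> V) -> U)) ^ (Y | W))) <-> Y) ^ (U -> (Y -> (W <-> U)))) = F | F = F
W | U = T | T = T
(W | U) <-> V = T <-> T = T
(Y | ((((Z -> Y) <-> (((V -> Z) | ((Y <-> V) -> U)) ^ (Y | W))) <-> Y) ^ (U -> (Y -> (W <-> U))))) -> ((W | U) <-> V) = F -> T = T

T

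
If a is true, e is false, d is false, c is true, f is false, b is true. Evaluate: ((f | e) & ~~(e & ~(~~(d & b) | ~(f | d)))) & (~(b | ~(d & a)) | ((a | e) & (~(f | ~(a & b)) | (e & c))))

F

f | e = F | F = F
d & b = F & T = F
~(d & b) = ~F = T
~~(d & b) = ~T = F
f | d = F | F = F
~(f | d) = ~F = T
~~(d & b) | ~(f | d) = F | T = T
~(~~(d & b) | ~(f | d)) = ~T = F
e & ~(~~(d & b) | ~(f | d)) = F & F = F
~(e & ~(~~(d & b) | ~(f | d))) = ~F = T
~~(e & ~(~~(d & b) | ~(f | d))) = ~T = F
(f | e) & ~~(e & ~(~~(d & b) | ~(f | d))) = F & F = F
d & a = F & T = F
~(d & a) = ~F = T
b | ~(d & a) = T | T = T
~(b | ~(d & a)) = ~T = F
a | e = T | F = T
a & b = T & T = T
~(a & b) = ~T = F
f | ~(a & b) = F | F = F
~(f | ~(a & b)) = ~F = T
e & c = F & T = F
~(f | ~(a & b)) | (e & c) = T | F = T
(a | e) & (~(f | ~(a & b)) | (e & c)) = T & T = T
~(b | ~(d & a)) | ((a | e) & (~(f | ~(a & b)) | (e & c))) = F | T = T
((f | e) & ~~(e & ~(~~(d & b) | ~(f | d)))) & (~(b | ~(d & a)) | ((a | e) & (~(f | ~(a & b)) | (e & c)))) = F & T = F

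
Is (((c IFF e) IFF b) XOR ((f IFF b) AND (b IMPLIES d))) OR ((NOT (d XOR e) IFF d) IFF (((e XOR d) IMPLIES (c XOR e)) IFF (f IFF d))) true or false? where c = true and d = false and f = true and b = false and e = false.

Substituting c=true, d=false, f=true, b=false, e=false:
c IFF e = true IFF false = false
(c IFF e) IFF b = false IFF false = true
f IFF b = true IFF false = false
b IMPLIES d = false IMPLIES false = true
(f IFF b) AND (b IMPLIES d) = false AND true = false
((c IFF e) IFF b) XOR ((f IFF b) AND (b IMPLIES d)) = true XOR false = true
d XOR e = false XOR false = false
NOT (d XOR e) = NOT false = true
NOT (d XOR e) IFF d = true IFF false = false
e XOR d = false XOR false = false
c XOR e = true XOR false = true
(e XOR d) IMPLIES (c XOR e) = false IMPLIES true = true
f IFF d = true IFF false = false
((e XOR d) IMPLIES (c XOR e)) IFF (f IFF d) = true IFF false = false
(NOT (d XOR e) IFF d) IFF (((e XOR d) IMPLIES (c XOR e)) IFF (f IFF d)) = false IFF false = true
(((c IFF e) IFF b) XOR ((f IFF b) AND (b IMPLIES d))) OR ((NOT (d XOR e) IFF d) IFF (((e XOR d) IMPLIES (c XOR e)) IFF (f IFF d))) = true OR true = true

true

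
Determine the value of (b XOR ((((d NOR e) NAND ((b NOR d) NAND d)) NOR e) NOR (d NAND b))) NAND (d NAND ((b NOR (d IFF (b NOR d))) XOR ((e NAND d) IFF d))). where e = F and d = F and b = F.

T

d NOR e = F NOR F = T
b NOR d = F NOR F = T
(b NOR d) NAND d = T NAND F = T
(d NOR e) NAND ((b NOR d) NAND d) = T NAND T = F
((d NOR e) NAND ((b NOR d) NAND d)) NOR e = F NOR F = T
d NAND b = F NAND F = T
(((d NOR e) NAND ((b NOR d) NAND d)) NOR e) NOR (d NAND b) = T NOR T = F
b XOR ((((d NOR e) NAND ((b NOR d) NAND d)) NOR e) NOR (d NAND b)) = F XOR F = F
b NOR d = F NOR F = T
d IFF (b NOR d) = F IFF T = F
b NOR (d IFF (b NOR d)) = F NOR F = T
e NAND d = F NAND F = T
(e NAND d) IFF d = T IFF F = F
(b NOR (d IFF (b NOR d))) XOR ((e NAND d) IFF d) = T XOR F = T
d NAND ((b NOR (d IFF (b NOR d))) XOR ((e NAND d) IFF d)) = F NAND T = T
(b XOR ((((d NOR e) NAND ((b NOR d) NAND d)) NOR e) NOR (d NAND b))) NAND (d NAND ((b NOR (d IFF (b NOR d))) XOR ((e NAND d) IFF d))) = F NAND T = T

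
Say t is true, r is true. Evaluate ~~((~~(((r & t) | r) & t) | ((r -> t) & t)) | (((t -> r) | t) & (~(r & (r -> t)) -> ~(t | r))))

T

Substituting t=T, r=T:
r & t = T & T = T
(r & t) | r = T | T = T
((r & t) | r) & t = T & T = T
~(((r & t) | r) & t) = ~T = F
~~(((r & t) | r) & t) = ~F = T
r -> t = T -> T = T
(r -> t) & t = T & T = T
~~(((r & t) | r) & t) | ((r -> t) & t) = T | T = T
t -> r = T -> T = T
(t -> r) | t = T | T = T
r -> t = T -> T = T
r & (r -> t) = T & T = T
~(r & (r -> t)) = ~T = F
t | r = T | T = T
~(t | r) = ~T = F
~(r & (r -> t)) -> ~(t | r) = F -> F = T
((t -> r) | t) & (~(r & (r -> t)) -> ~(t | r)) = T & T = T
(~~(((r & t) | r) & t) | ((r -> t) & t)) | (((t -> r) | t) & (~(r & (r -> t)) -> ~(t | r))) = T | T = T
~((~~(((r & t) | r) & t) | ((r -> t) & t)) | (((t -> r) | t) & (~(r & (r -> t)) -> ~(t | r)))) = ~T = F
~~((~~(((r & t) | r) & t) | ((r -> t) & t)) | (((t -> r) | t) & (~(r & (r -> t)) -> ~(t | r)))) = ~F = T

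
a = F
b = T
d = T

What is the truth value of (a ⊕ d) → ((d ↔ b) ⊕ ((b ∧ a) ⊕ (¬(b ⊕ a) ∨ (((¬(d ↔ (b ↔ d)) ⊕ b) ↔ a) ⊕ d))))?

a ⊕ d = F ⊕ T = T
d ↔ b = T ↔ T = T
b ∧ a = T ∧ F = F
b ⊕ a = T ⊕ F = T
¬(b ⊕ a) = ¬T = F
b ↔ d = T ↔ T = T
d ↔ (b ↔ d) = T ↔ T = T
¬(d ↔ (b ↔ d)) = ¬T = F
¬(d ↔ (b ↔ d)) ⊕ b = F ⊕ T = T
(¬(d ↔ (b ↔ d)) ⊕ b) ↔ a = T ↔ F = F
((¬(d ↔ (b ↔ d)) ⊕ b) ↔ a) ⊕ d = F ⊕ T = T
¬(b ⊕ a) ∨ (((¬(d ↔ (b ↔ d)) ⊕ b) ↔ a) ⊕ d) = F ∨ T = T
(b ∧ a) ⊕ (¬(b ⊕ a) ∨ (((¬(d ↔ (b ↔ d)) ⊕ b) ↔ a) ⊕ d)) = F ⊕ T = T
(d ↔ b) ⊕ ((b ∧ a) ⊕ (¬(b ⊕ a) ∨ (((¬(d ↔ (b ↔ d)) ⊕ b) ↔ a) ⊕ d))) = T ⊕ T = F
(a ⊕ d) → ((d ↔ b) ⊕ ((b ∧ a) ⊕ (¬(b ⊕ a) ∨ (((¬(d ↔ (b ↔ d)) ⊕ b) ↔ a) ⊕ d)))) = T → F = F

F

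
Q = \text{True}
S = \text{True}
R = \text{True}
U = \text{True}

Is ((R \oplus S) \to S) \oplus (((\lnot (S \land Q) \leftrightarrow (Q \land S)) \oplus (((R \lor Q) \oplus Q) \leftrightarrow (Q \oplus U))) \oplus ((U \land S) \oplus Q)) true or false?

\text{False}

R \oplus S = \text{True} \oplus \text{True} = \text{False}
(R \oplus S) \to S = \text{False} \to \text{True} = \text{True}
S \land Q = \text{True} \land \text{True} = \text{True}
\lnot (S \land Q) = \lnot \text{True} = \text{False}
Q \land S = \text{True} \land \text{True} = \text{True}
\lnot (S \land Q) \leftrightarrow (Q \land S) = \text{False} \leftrightarrow \text{True} = \text{False}
R \lor Q = \text{True} \lor \text{True} = \text{True}
(R \lor Q) \oplus Q = \text{True} \oplus \text{True} = \text{False}
Q \oplus U = \text{True} \oplus \text{True} = \text{False}
((R \lor Q) \oplus Q) \leftrightarrow (Q \oplus U) = \text{False} \leftrightarrow \text{False} = \text{True}
(\lnot (S \land Q) \leftrightarrow (Q \land S)) \oplus (((R \lor Q) \oplus Q) \leftrightarrow (Q \oplus U)) = \text{False} \oplus \text{True} = \text{True}
U \land S = \text{True} \land \text{True} = \text{True}
(U \land S) \oplus Q = \text{True} \oplus \text{True} = \text{False}
((\lnot (S \land Q) \leftrightarrow (Q \land S)) \oplus (((R \lor Q) \oplus Q) \leftrightarrow (Q \oplus U))) \oplus ((U \land S) \oplus Q) = \text{True} \oplus \text{False} = \text{True}
((R \oplus S) \to S) \oplus (((\lnot (S \land Q) \leftrightarrow (Q \land S)) \oplus (((R \lor Q) \oplus Q) \leftrightarrow (Q \oplus U))) \oplus ((U \land S) \oplus Q)) = \text{True} \oplus \text{True} = \text{False}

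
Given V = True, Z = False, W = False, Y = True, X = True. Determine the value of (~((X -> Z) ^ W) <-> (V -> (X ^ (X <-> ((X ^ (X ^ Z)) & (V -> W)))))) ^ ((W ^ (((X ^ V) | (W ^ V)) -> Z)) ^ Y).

X -> Z = True -> False = False
(X -> Z) ^ W = False ^ False = False
~((X -> Z) ^ W) = ~False = True
X ^ Z = True ^ False = True
X ^ (X ^ Z) = True ^ True = False
V -> W = True -> False = False
(X ^ (X ^ Z)) & (V -> W) = False & False = False
X <-> ((X ^ (X ^ Z)) & (V -> W)) = True <-> False = False
X ^ (X <-> ((X ^ (X ^ Z)) & (V -> W))) = True ^ False = True
V -> (X ^ (X <-> ((X ^ (X ^ Z)) & (V -> W)))) = True -> True = True
~((X -> Z) ^ W) <-> (V -> (X ^ (X <-> ((X ^ (X ^ Z)) & (V -> W))))) = True <-> True = True
X ^ V = True ^ True = False
W ^ V = False ^ True = True
(X ^ V) | (W ^ V) = False | True = True
((X ^ V) | (W ^ V)) -> Z = True -> False = False
W ^ (((X ^ V) | (W ^ V)) -> Z) = False ^ False = False
(W ^ (((X ^ V) | (W ^ V)) -> Z)) ^ Y = False ^ True = True
(~((X -> Z) ^ W) <-> (V -> (X ^ (X <-> ((X ^ (X ^ Z)) & (V -> W)))))) ^ ((W ^ (((X ^ V) | (W ^ V)) -> Z)) ^ Y) = True ^ True = False

False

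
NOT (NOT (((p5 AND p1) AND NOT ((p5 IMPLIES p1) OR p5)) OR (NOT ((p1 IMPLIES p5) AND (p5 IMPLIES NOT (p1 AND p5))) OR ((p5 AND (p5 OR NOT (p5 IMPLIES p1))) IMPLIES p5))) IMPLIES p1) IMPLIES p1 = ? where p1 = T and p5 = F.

T

p5 AND p1 = F AND T = F
p5 IMPLIES p1 = F IMPLIES T = T
(p5 IMPLIES p1) OR p5 = T OR F = T
NOT ((p5 IMPLIES p1) OR p5) = NOT T = F
(p5 AND p1) AND NOT ((p5 IMPLIES p1) OR p5) = F AND F = F
p1 IMPLIES p5 = T IMPLIES F = F
p1 AND p5 = T AND F = F
NOT (p1 AND p5) = NOT F = T
p5 IMPLIES NOT (p1 AND p5) = F IMPLIES T = T
(p1 IMPLIES p5) AND (p5 IMPLIES NOT (p1 AND p5)) = F AND T = F
NOT ((p1 IMPLIES p5) AND (p5 IMPLIES NOT (p1 AND p5))) = NOT F = T
p5 IMPLIES p1 = F IMPLIES T = T
NOT (p5 IMPLIES p1) = NOT T = F
p5 OR NOT (p5 IMPLIES p1) = F OR F = F
p5 AND (p5 OR NOT (p5 IMPLIES p1)) = F AND F = F
(p5 AND (p5 OR NOT (p5 IMPLIES p1))) IMPLIES p5 = F IMPLIES F = T
NOT ((p1 IMPLIES p5) AND (p5 IMPLIES NOT (p1 AND p5))) OR ((p5 AND (p5 OR NOT (p5 IMPLIES p1))) IMPLIES p5) = T OR T = T
((p5 AND p1) AND NOT ((p5 IMPLIES p1) OR p5)) OR (NOT ((p1 IMPLIES p5) AND (p5 IMPLIES NOT (p1 AND p5))) OR ((p5 AND (p5 OR NOT (p5 IMPLIES p1))) IMPLIES p5)) = F OR T = T
NOT (((p5 AND p1) AND NOT ((p5 IMPLIES p1) OR p5)) OR (NOT ((p1 IMPLIES p5) AND (p5 IMPLIES NOT (p1 AND p5))) OR ((p5 AND (p5 OR NOT (p5 IMPLIES p1))) IMPLIES p5))) = NOT T = F
NOT (((p5 AND p1) AND NOT ((p5 IMPLIES p1) OR p5)) OR (NOT ((p1 IMPLIES p5) AND (p5 IMPLIES NOT (p1 AND p5))) OR ((p5 AND (p5 OR NOT (p5 IMPLIES p1))) IMPLIES p5))) IMPLIES p1 = F IMPLIES T = T
NOT (NOT (((p5 AND p1) AND NOT ((p5 IMPLIES p1) OR p5)) OR (NOT ((p1 IMPLIES p5) AND (p5 IMPLIES NOT (p1 AND p5))) OR ((p5 AND (p5 OR NOT (p5 IMPLIES p1))) IMPLIES p5))) IMPLIES p1) = NOT T = F
NOT (NOT (((p5 AND p1) AND NOT ((p5 IMPLIES p1) OR p5)) OR (NOT ((p1 IMPLIES p5) AND (p5 IMPLIES NOT (p1 AND p5))) OR ((p5 AND (p5 OR NOT (p5 IMPLIES p1))) IMPLIES p5))) IMPLIES p1) IMPLIES p1 = F IMPLIES T = T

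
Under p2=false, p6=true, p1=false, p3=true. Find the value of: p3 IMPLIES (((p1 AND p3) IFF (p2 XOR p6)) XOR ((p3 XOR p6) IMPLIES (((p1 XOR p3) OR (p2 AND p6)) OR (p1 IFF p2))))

p1 AND p3 = false AND true = false
p2 XOR p6 = false XOR true = true
(p1 AND p3) IFF (p2 XOR p6) = false IFF true = false
p3 XOR p6 = true XOR true = false
p1 XOR p3 = false XOR true = true
p2 AND p6 = false AND true = false
(p1 XOR p3) OR (p2 AND p6) = true OR false = true
p1 IFF p2 = false IFF false = true
((p1 XOR p3) OR (p2 AND p6)) OR (p1 IFF p2) = true OR true = true
(p3 XOR p6) IMPLIES (((p1 XOR p3) OR (p2 AND p6)) OR (p1 IFF p2)) = false IMPLIES true = true
((p1 AND p3) IFF (p2 XOR p6)) XOR ((p3 XOR p6) IMPLIES (((p1 XOR p3) OR (p2 AND p6)) OR (p1 IFF p2))) = false XOR true = true
p3 IMPLIES (((p1 AND p3) IFF (p2 XOR p6)) XOR ((p3 XOR p6) IMPLIES (((p1 XOR p3) OR (p2 AND p6)) OR (p1 IFF p2)))) = true IMPLIES true = true

true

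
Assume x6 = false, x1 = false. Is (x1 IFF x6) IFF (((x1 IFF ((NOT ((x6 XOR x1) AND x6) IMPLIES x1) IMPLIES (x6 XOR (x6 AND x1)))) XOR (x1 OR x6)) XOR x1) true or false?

x1 IFF x6 = false IFF false = true
x6 XOR x1 = false XOR false = false
(x6 XOR x1) AND x6 = false AND false = false
NOT ((x6 XOR x1) AND x6) = NOT false = true
NOT ((x6 XOR x1) AND x6) IMPLIES x1 = true IMPLIES false = false
x6 AND x1 = false AND false = false
x6 XOR (x6 AND x1) = false XOR false = false
(NOT ((x6 XOR x1) AND x6) IMPLIES x1) IMPLIES (x6 XOR (x6 AND x1)) = false IMPLIES false = true
x1 IFF ((NOT ((x6 XOR x1) AND x6) IMPLIES x1) IMPLIES (x6 XOR (x6 AND x1))) = false IFF true = false
x1 OR x6 = false OR false = false
(x1 IFF ((NOT ((x6 XOR x1) AND x6) IMPLIES x1) IMPLIES (x6 XOR (x6 AND x1)))) XOR (x1 OR x6) = false XOR false = false
((x1 IFF ((NOT ((x6 XOR x1) AND x6) IMPLIES x1) IMPLIES (x6 XOR (x6 AND x1)))) XOR (x1 OR x6)) XOR x1 = false XOR false = false
(x1 IFF x6) IFF (((x1 IFF ((NOT ((x6 XOR x1) AND x6) IMPLIES x1) IMPLIES (x6 XOR (x6 AND x1)))) XOR (x1 OR x6)) XOR x1) = true IFF false = false

false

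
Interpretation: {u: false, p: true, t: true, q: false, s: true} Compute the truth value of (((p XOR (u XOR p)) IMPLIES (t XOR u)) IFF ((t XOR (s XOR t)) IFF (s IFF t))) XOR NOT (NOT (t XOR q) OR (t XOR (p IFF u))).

true

u XOR p = false XOR true = true
p XOR (u XOR p) = true XOR true = false
t XOR u = true XOR false = true
(p XOR (u XOR p)) IMPLIES (t XOR u) = false IMPLIES true = true
s XOR t = true XOR true = false
t XOR (s XOR t) = true XOR false = true
s IFF t = true IFF true = true
(t XOR (s XOR t)) IFF (s IFF t) = true IFF true = true
((p XOR (u XOR p)) IMPLIES (t XOR u)) IFF ((t XOR (s XOR t)) IFF (s IFF t)) = true IFF true = true
t XOR q = true XOR false = true
NOT (t XOR q) = NOT true = false
p IFF u = true IFF false = false
t XOR (p IFF u) = true XOR false = true
NOT (t XOR q) OR (t XOR (p IFF u)) = false OR true = true
NOT (NOT (t XOR q) OR (t XOR (p IFF u))) = NOT true = false
(((p XOR (u XOR p)) IMPLIES (t XOR u)) IFF ((t XOR (s XOR t)) IFF (s IFF t))) XOR NOT (NOT (t XOR q) OR (t XOR (p IFF u))) = true XOR false = true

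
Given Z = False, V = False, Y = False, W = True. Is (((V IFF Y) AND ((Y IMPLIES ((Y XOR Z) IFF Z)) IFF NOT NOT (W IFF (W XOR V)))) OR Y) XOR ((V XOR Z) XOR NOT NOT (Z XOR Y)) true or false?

V IFF Y = False IFF False = True
Y XOR Z = False XOR False = False
(Y XOR Z) IFF Z = False IFF False = True
Y IMPLIES ((Y XOR Z) IFF Z) = False IMPLIES True = True
W XOR V = True XOR False = True
W IFF (W XOR V) = True IFF True = True
NOT (W IFF (W XOR V)) = NOT True = False
NOT NOT (W IFF (W XOR V)) = NOT False = True
(Y IMPLIES ((Y XOR Z) IFF Z)) IFF NOT NOT (W IFF (W XOR V)) = True IFF True = True
(V IFF Y) AND ((Y IMPLIES ((Y XOR Z) IFF Z)) IFF NOT NOT (W IFF (W XOR V))) = True AND True = True
((V IFF Y) AND ((Y IMPLIES ((Y XOR Z) IFF Z)) IFF NOT NOT (W IFF (W XOR V)))) OR Y = True OR False = True
V XOR Z = False XOR False = False
Z XOR Y = False XOR False = False
NOT (Z XOR Y) = NOT False = True
NOT NOT (Z XOR Y) = NOT True = False
(V XOR Z) XOR NOT NOT (Z XOR Y) = False XOR False = False
(((V IFF Y) AND ((Y IMPLIES ((Y XOR Z) IFF Z)) IFF NOT NOT (W IFF (W XOR V)))) OR Y) XOR ((V XOR Z) XOR NOT NOT (Z XOR Y)) = True XOR False = True

True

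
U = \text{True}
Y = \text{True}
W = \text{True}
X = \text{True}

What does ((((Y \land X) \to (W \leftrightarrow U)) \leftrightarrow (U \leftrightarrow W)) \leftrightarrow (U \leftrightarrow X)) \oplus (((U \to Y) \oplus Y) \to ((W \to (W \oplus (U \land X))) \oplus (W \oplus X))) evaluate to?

\text{False}

Y \land X = \text{True} \land \text{True} = \text{True}
W \leftrightarrow U = \text{True} \leftrightarrow \text{True} = \text{True}
(Y \land X) \to (W \leftrightarrow U) = \text{True} \to \text{True} = \text{True}
U \leftrightarrow W = \text{True} \leftrightarrow \text{True} = \text{True}
((Y \land X) \to (W \leftrightarrow U)) \leftrightarrow (U \leftrightarrow W) = \text{True} \leftrightarrow \text{True} = \text{True}
U \leftrightarrow X = \text{True} \leftrightarrow \text{True} = \text{True}
(((Y \land X) \to (W \leftrightarrow U)) \leftrightarrow (U \leftrightarrow W)) \leftrightarrow (U \leftrightarrow X) = \text{True} \leftrightarrow \text{True} = \text{True}
U \to Y = \text{True} \to \text{True} = \text{True}
(U \to Y) \oplus Y = \text{True} \oplus \text{True} = \text{False}
U \land X = \text{True} \land \text{True} = \text{True}
W \oplus (U \land X) = \text{True} \oplus \text{True} = \text{False}
W \to (W \oplus (U \land X)) = \text{True} \to \text{False} = \text{False}
W \oplus X = \text{True} \oplus \text{True} = \text{False}
(W \to (W \oplus (U \land X))) \oplus (W \oplus X) = \text{False} \oplus \text{False} = \text{False}
((U \to Y) \oplus Y) \to ((W \to (W \oplus (U \land X))) \oplus (W \oplus X)) = \text{False} \to \text{False} = \text{True}
((((Y \land X) \to (W \leftrightarrow U)) \leftrightarrow (U \leftrightarrow W)) \leftrightarrow (U \leftrightarrow X)) \oplus (((U \to Y) \oplus Y) \to ((W \to (W \oplus (U \land X))) \oplus (W \oplus X))) = \text{True} \oplus \text{True} = \text{False}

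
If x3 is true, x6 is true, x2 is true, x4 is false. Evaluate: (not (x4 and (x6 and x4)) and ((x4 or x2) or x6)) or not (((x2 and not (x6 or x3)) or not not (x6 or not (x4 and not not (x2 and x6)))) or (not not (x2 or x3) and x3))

Substituting x3=True, x6=True, x2=True, x4=False:
x6 and x4 = True and False = False
x4 and (x6 and x4) = False and False = False
not (x4 and (x6 and x4)) = not False = True
x4 or x2 = False or True = True
(x4 or x2) or x6 = True or True = True
not (x4 and (x6 and x4)) and ((x4 or x2) or x6) = True and True = True
x6 or x3 = True or True = True
not (x6 or x3) = not True = False
x2 and not (x6 or x3) = True and False = False
x2 and x6 = True and True = True
not (x2 and x6) = not True = False
not not (x2 and x6) = not False = True
x4 and not not (x2 and x6) = False and True = False
not (x4 and not not (x2 and x6)) = not False = True
x6 or not (x4 and not not (x2 and x6)) = True or True = True
not (x6 or not (x4 and not not (x2 and x6))) = not True = False
not not (x6 or not (x4 and not not (x2 and x6))) = not False = True
(x2 and not (x6 or x3)) or not not (x6 or not (x4 and not not (x2 and x6))) = False or True = True
x2 or x3 = True or True = True
not (x2 or x3) = not True = False
not not (x2 or x3) = not False = True
not not (x2 or x3) and x3 = True and True = True
((x2 and not (x6 or x3)) or not not (x6 or not (x4 and not not (x2 and x6)))) or (not not (x2 or x3) and x3) = True or True = True
not (((x2 and not (x6 or x3)) or not not (x6 or not (x4 and not not (x2 and x6)))) or (not not (x2 or x3) and x3)) = not True = False
(not (x4 and (x6 and x4)) and ((x4 or x2) or x6)) or not (((x2 and not (x6 or x3)) or not not (x6 or not (x4 and not not (x2 and x6)))) or (not not (x2 or x3) and x3)) = True or False = True

True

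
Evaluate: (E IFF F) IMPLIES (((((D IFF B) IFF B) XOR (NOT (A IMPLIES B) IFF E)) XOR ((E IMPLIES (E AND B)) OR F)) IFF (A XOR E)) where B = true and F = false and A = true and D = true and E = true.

true

Substituting B=true, F=false, A=true, D=true, E=true:
E IFF F = true IFF false = false
D IFF B = true IFF true = true
(D IFF B) IFF B = true IFF true = true
A IMPLIES B = true IMPLIES true = true
NOT (A IMPLIES B) = NOT true = false
NOT (A IMPLIES B) IFF E = false IFF true = false
((D IFF B) IFF B) XOR (NOT (A IMPLIES B) IFF E) = true XOR false = true
E AND B = true AND true = true
E IMPLIES (E AND B) = true IMPLIES true = true
(E IMPLIES (E AND B)) OR F = true OR false = true
(((D IFF B) IFF B) XOR (NOT (A IMPLIES B) IFF E)) XOR ((E IMPLIES (E AND B)) OR F) = true XOR true = false
A XOR E = true XOR true = false
((((D IFF B) IFF B) XOR (NOT (A IMPLIES B) IFF E)) XOR ((E IMPLIES (E AND B)) OR F)) IFF (A XOR E) = false IFF false = true
(E IFF F) IMPLIES (((((D IFF B) IFF B) XOR (NOT (A IMPLIES B) IFF E)) XOR ((E IMPLIES (E AND B)) OR F)) IFF (A XOR E)) = false IMPLIES true = true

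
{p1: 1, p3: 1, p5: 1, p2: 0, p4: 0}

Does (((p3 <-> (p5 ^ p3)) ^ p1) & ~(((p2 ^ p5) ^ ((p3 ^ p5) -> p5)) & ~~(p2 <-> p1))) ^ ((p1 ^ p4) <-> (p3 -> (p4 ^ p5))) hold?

p5 ^ p3 = 1 ^ 1 = 0
p3 <-> (p5 ^ p3) = 1 <-> 0 = 0
(p3 <-> (p5 ^ p3)) ^ p1 = 0 ^ 1 = 1
p2 ^ p5 = 0 ^ 1 = 1
p3 ^ p5 = 1 ^ 1 = 0
(p3 ^ p5) -> p5 = 0 -> 1 = 1
(p2 ^ p5) ^ ((p3 ^ p5) -> p5) = 1 ^ 1 = 0
p2 <-> p1 = 0 <-> 1 = 0
~(p2 <-> p1) = ~0 = 1
~~(p2 <-> p1) = ~1 = 0
((p2 ^ p5) ^ ((p3 ^ p5) -> p5)) & ~~(p2 <-> p1) = 0 & 0 = 0
~(((p2 ^ p5) ^ ((p3 ^ p5) -> p5)) & ~~(p2 <-> p1)) = ~0 = 1
((p3 <-> (p5 ^ p3)) ^ p1) & ~(((p2 ^ p5) ^ ((p3 ^ p5) -> p5)) & ~~(p2 <-> p1)) = 1 & 1 = 1
p1 ^ p4 = 1 ^ 0 = 1
p4 ^ p5 = 0 ^ 1 = 1
p3 -> (p4 ^ p5) = 1 -> 1 = 1
(p1 ^ p4) <-> (p3 -> (p4 ^ p5)) = 1 <-> 1 = 1
(((p3 <-> (p5 ^ p3)) ^ p1) & ~(((p2 ^ p5) ^ ((p3 ^ p5) -> p5)) & ~~(p2 <-> p1))) ^ ((p1 ^ p4) <-> (p3 -> (p4 ^ p5))) = 1 ^ 1 = 0

0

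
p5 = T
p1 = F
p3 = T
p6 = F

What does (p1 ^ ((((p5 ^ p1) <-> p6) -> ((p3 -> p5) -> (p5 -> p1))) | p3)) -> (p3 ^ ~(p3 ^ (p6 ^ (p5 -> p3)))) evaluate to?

Substituting p5=T, p1=F, p3=T, p6=F:
p5 ^ p1 = T ^ F = T
(p5 ^ p1) <-> p6 = T <-> F = F
p3 -> p5 = T -> T = T
p5 -> p1 = T -> F = F
(p3 -> p5) -> (p5 -> p1) = T -> F = F
((p5 ^ p1) <-> p6) -> ((p3 -> p5) -> (p5 -> p1)) = F -> F = T
(((p5 ^ p1) <-> p6) -> ((p3 -> p5) -> (p5 -> p1))) | p3 = T | T = T
p1 ^ ((((p5 ^ p1) <-> p6) -> ((p3 -> p5) -> (p5 -> p1))) | p3) = F ^ T = T
p5 -> p3 = T -> T = T
p6 ^ (p5 -> p3) = F ^ T = T
p3 ^ (p6 ^ (p5 -> p3)) = T ^ T = F
~(p3 ^ (p6 ^ (p5 -> p3))) = ~F = T
p3 ^ ~(p3 ^ (p6 ^ (p5 -> p3))) = T ^ T = F
(p1 ^ ((((p5 ^ p1) <-> p6) -> ((p3 -> p5) -> (p5 -> p1))) | p3)) -> (p3 ^ ~(p3 ^ (p6 ^ (p5 -> p3)))) = T -> F = F

F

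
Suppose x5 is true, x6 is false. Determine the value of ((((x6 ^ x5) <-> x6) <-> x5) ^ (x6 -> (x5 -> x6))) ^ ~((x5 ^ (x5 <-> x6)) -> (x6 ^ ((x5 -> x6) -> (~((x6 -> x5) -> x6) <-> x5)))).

T

x6 ^ x5 = F ^ T = T
(x6 ^ x5) <-> x6 = T <-> F = F
((x6 ^ x5) <-> x6) <-> x5 = F <-> T = F
x5 -> x6 = T -> F = F
x6 -> (x5 -> x6) = F -> F = T
(((x6 ^ x5) <-> x6) <-> x5) ^ (x6 -> (x5 -> x6)) = F ^ T = T
x5 <-> x6 = T <-> F = F
x5 ^ (x5 <-> x6) = T ^ F = T
x5 -> x6 = T -> F = F
x6 -> x5 = F -> T = T
(x6 -> x5) -> x6 = T -> F = F
~((x6 -> x5) -> x6) = ~F = T
~((x6 -> x5) -> x6) <-> x5 = T <-> T = T
(x5 -> x6) -> (~((x6 -> x5) -> x6) <-> x5) = F -> T = T
x6 ^ ((x5 -> x6) -> (~((x6 -> x5) -> x6) <-> x5)) = F ^ T = T
(x5 ^ (x5 <-> x6)) -> (x6 ^ ((x5 -> x6) -> (~((x6 -> x5) -> x6) <-> x5))) = T -> T = T
~((x5 ^ (x5 <-> x6)) -> (x6 ^ ((x5 -> x6) -> (~((x6 -> x5) -> x6) <-> x5)))) = ~T = F
((((x6 ^ x5) <-> x6) <-> x5) ^ (x6 -> (x5 -> x6))) ^ ~((x5 ^ (x5 <-> x6)) -> (x6 ^ ((x5 -> x6) -> (~((x6 -> x5) -> x6) <-> x5)))) = T ^ F = T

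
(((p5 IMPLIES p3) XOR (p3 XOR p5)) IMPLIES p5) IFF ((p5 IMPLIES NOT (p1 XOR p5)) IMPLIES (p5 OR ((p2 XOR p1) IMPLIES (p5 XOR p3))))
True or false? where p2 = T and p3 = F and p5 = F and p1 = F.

T

p5 IMPLIES p3 = F IMPLIES F = T
p3 XOR p5 = F XOR F = F
(p5 IMPLIES p3) XOR (p3 XOR p5) = T XOR F = T
((p5 IMPLIES p3) XOR (p3 XOR p5)) IMPLIES p5 = T IMPLIES F = F
p1 XOR p5 = F XOR F = F
NOT (p1 XOR p5) = NOT F = T
p5 IMPLIES NOT (p1 XOR p5) = F IMPLIES T = T
p2 XOR p1 = T XOR F = T
p5 XOR p3 = F XOR F = F
(p2 XOR p1) IMPLIES (p5 XOR p3) = T IMPLIES F = F
p5 OR ((p2 XOR p1) IMPLIES (p5 XOR p3)) = F OR F = F
(p5 IMPLIES NOT (p1 XOR p5)) IMPLIES (p5 OR ((p2 XOR p1) IMPLIES (p5 XOR p3))) = T IMPLIES F = F
(((p5 IMPLIES p3) XOR (p3 XOR p5)) IMPLIES p5) IFF ((p5 IMPLIES NOT (p1 XOR p5)) IMPLIES (p5 OR ((p2 XOR p1) IMPLIES (p5 XOR p3)))) = F IFF F = T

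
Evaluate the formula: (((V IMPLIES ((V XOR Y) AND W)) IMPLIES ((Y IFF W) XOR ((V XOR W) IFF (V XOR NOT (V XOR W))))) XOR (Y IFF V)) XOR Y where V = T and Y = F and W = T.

Substituting V=T, Y=F, W=T:
V XOR Y = T XOR F = T
(V XOR Y) AND W = T AND T = T
V IMPLIES ((V XOR Y) AND W) = T IMPLIES T = T
Y IFF W = F IFF T = F
V XOR W = T XOR T = F
V XOR W = T XOR T = F
NOT (V XOR W) = NOT F = T
V XOR NOT (V XOR W) = T XOR T = F
(V XOR W) IFF (V XOR NOT (V XOR W)) = F IFF F = T
(Y IFF W) XOR ((V XOR W) IFF (V XOR NOT (V XOR W))) = F XOR T = T
(V IMPLIES ((V XOR Y) AND W)) IMPLIES ((Y IFF W) XOR ((V XOR W) IFF (V XOR NOT (V XOR W)))) = T IMPLIES T = T
Y IFF V = F IFF T = F
((V IMPLIES ((V XOR Y) AND W)) IMPLIES ((Y IFF W) XOR ((V XOR W) IFF (V XOR NOT (V XOR W))))) XOR (Y IFF V) = T XOR F = T
(((V IMPLIES ((V XOR Y) AND W)) IMPLIES ((Y IFF W) XOR ((V XOR W) IFF (V XOR NOT (V XOR W))))) XOR (Y IFF V)) XOR Y = T XOR F = T

T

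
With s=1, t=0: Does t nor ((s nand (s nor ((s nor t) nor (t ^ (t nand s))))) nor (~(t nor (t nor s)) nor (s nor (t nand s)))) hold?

1

s nor t = 1 nor 0 = 0
t nand s = 0 nand 1 = 1
t ^ (t nand s) = 0 ^ 1 = 1
(s nor t) nor (t ^ (t nand s)) = 0 nor 1 = 0
s nor ((s nor t) nor (t ^ (t nand s))) = 1 nor 0 = 0
s nand (s nor ((s nor t) nor (t ^ (t nand s)))) = 1 nand 0 = 1
t nor s = 0 nor 1 = 0
t nor (t nor s) = 0 nor 0 = 1
~(t nor (t nor s)) = ~1 = 0
t nand s = 0 nand 1 = 1
s nor (t nand s) = 1 nor 1 = 0
~(t nor (t nor s)) nor (s nor (t nand s)) = 0 nor 0 = 1
(s nand (s nor ((s nor t) nor (t ^ (t nand s))))) nor (~(t nor (t nor s)) nor (s nor (t nand s))) = 1 nor 1 = 0
t nor ((s nand (s nor ((s nor t) nor (t ^ (t nand s))))) nor (~(t nor (t nor s)) nor (s nor (t nand s)))) = 0 nor 0 = 1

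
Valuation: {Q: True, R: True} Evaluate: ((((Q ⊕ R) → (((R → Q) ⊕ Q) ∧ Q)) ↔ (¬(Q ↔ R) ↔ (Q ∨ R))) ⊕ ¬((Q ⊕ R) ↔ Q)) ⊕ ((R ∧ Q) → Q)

Substituting Q=True, R=True:
Q ⊕ R = True ⊕ True = False
R → Q = True → True = True
(R → Q) ⊕ Q = True ⊕ True = False
((R → Q) ⊕ Q) ∧ Q = False ∧ True = False
(Q ⊕ R) → (((R → Q) ⊕ Q) ∧ Q) = False → False = True
Q ↔ R = True ↔ True = True
¬(Q ↔ R) = ¬True = False
Q ∨ R = True ∨ True = True
¬(Q ↔ R) ↔ (Q ∨ R) = False ↔ True = False
((Q ⊕ R) → (((R → Q) ⊕ Q) ∧ Q)) ↔ (¬(Q ↔ R) ↔ (Q ∨ R)) = True ↔ False = False
Q ⊕ R = True ⊕ True = False
(Q ⊕ R) ↔ Q = False ↔ True = False
¬((Q ⊕ R) ↔ Q) = ¬False = True
(((Q ⊕ R) → (((R → Q) ⊕ Q) ∧ Q)) ↔ (¬(Q ↔ R) ↔ (Q ∨ R))) ⊕ ¬((Q ⊕ R) ↔ Q) = False ⊕ True = True
R ∧ Q = True ∧ True = True
(R ∧ Q) → Q = True → True = True
((((Q ⊕ R) → (((R → Q) ⊕ Q) ∧ Q)) ↔ (¬(Q ↔ R) ↔ (Q ∨ R))) ⊕ ¬((Q ⊕ R) ↔ Q)) ⊕ ((R ∧ Q) → Q) = True ⊕ True = False

False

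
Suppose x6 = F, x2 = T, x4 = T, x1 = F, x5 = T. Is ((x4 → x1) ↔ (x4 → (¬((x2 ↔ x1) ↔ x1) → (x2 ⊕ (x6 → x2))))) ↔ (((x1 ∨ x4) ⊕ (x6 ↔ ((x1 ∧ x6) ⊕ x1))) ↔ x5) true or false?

T

Substituting x6=F, x2=T, x4=T, x1=F, x5=T:
x4 → x1 = T → F = F
x2 ↔ x1 = T ↔ F = F
(x2 ↔ x1) ↔ x1 = F ↔ F = T
¬((x2 ↔ x1) ↔ x1) = ¬T = F
x6 → x2 = F → T = T
x2 ⊕ (x6 → x2) = T ⊕ T = F
¬((x2 ↔ x1) ↔ x1) → (x2 ⊕ (x6 → x2)) = F → F = T
x4 → (¬((x2 ↔ x1) ↔ x1) → (x2 ⊕ (x6 → x2))) = T → T = T
(x4 → x1) ↔ (x4 → (¬((x2 ↔ x1) ↔ x1) → (x2 ⊕ (x6 → x2)))) = F ↔ T = F
x1 ∨ x4 = F ∨ T = T
x1 ∧ x6 = F ∧ F = F
(x1 ∧ x6) ⊕ x1 = F ⊕ F = F
x6 ↔ ((x1 ∧ x6) ⊕ x1) = F ↔ F = T
(x1 ∨ x4) ⊕ (x6 ↔ ((x1 ∧ x6) ⊕ x1)) = T ⊕ T = F
((x1 ∨ x4) ⊕ (x6 ↔ ((x1 ∧ x6) ⊕ x1))) ↔ x5 = F ↔ T = F
((x4 → x1) ↔ (x4 → (¬((x2 ↔ x1) ↔ x1) → (x2 ⊕ (x6 → x2))))) ↔ (((x1 ∨ x4) ⊕ (x6 ↔ ((x1 ∧ x6) ⊕ x1))) ↔ x5) = F ↔ F = T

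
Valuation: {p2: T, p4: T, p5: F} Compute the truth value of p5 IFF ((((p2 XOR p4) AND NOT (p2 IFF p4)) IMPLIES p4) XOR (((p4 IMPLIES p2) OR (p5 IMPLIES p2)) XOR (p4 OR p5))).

p2 XOR p4 = T XOR T = F
p2 IFF p4 = T IFF T = T
NOT (p2 IFF p4) = NOT T = F
(p2 XOR p4) AND NOT (p2 IFF p4) = F AND F = F
((p2 XOR p4) AND NOT (p2 IFF p4)) IMPLIES p4 = F IMPLIES T = T
p4 IMPLIES p2 = T IMPLIES T = T
p5 IMPLIES p2 = F IMPLIES T = T
(p4 IMPLIES p2) OR (p5 IMPLIES p2) = T OR T = T
p4 OR p5 = T OR F = T
((p4 IMPLIES p2) OR (p5 IMPLIES p2)) XOR (p4 OR p5) = T XOR T = F
(((p2 XOR p4) AND NOT (p2 IFF p4)) IMPLIES p4) XOR (((p4 IMPLIES p2) OR (p5 IMPLIES p2)) XOR (p4 OR p5)) = T XOR F = T
p5 IFF ((((p2 XOR p4) AND NOT (p2 IFF p4)) IMPLIES p4) XOR (((p4 IMPLIES p2) OR (p5 IMPLIES p2)) XOR (p4 OR p5))) = F IFF T = F

F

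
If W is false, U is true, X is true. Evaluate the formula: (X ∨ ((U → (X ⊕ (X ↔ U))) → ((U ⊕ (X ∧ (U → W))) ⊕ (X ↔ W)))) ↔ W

X ↔ U = True ↔ True = True
X ⊕ (X ↔ U) = True ⊕ True = False
U → (X ⊕ (X ↔ U)) = True → False = False
U → W = True → False = False
X ∧ (U → W) = True ∧ False = False
U ⊕ (X ∧ (U → W)) = True ⊕ False = True
X ↔ W = True ↔ False = False
(U ⊕ (X ∧ (U → W))) ⊕ (X ↔ W) = True ⊕ False = True
(U → (X ⊕ (X ↔ U))) → ((U ⊕ (X ∧ (U → W))) ⊕ (X ↔ W)) = False → True = True
X ∨ ((U → (X ⊕ (X ↔ U))) → ((U ⊕ (X ∧ (U → W))) ⊕ (X ↔ W))) = True ∨ True = True
(X ∨ ((U → (X ⊕ (X ↔ U))) → ((U ⊕ (X ∧ (U → W))) ⊕ (X ↔ W)))) ↔ W = True ↔ False = False

False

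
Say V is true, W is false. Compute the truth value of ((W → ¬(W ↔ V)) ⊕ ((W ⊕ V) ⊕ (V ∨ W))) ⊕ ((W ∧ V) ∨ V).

W ↔ V = F ↔ T = F
¬(W ↔ V) = ¬F = T
W → ¬(W ↔ V) = F → T = T
W ⊕ V = F ⊕ T = T
V ∨ W = T ∨ F = T
(W ⊕ V) ⊕ (V ∨ W) = T ⊕ T = F
(W → ¬(W ↔ V)) ⊕ ((W ⊕ V) ⊕ (V ∨ W)) = T ⊕ F = T
W ∧ V = F ∧ T = F
(W ∧ V) ∨ V = F ∨ T = T
((W → ¬(W ↔ V)) ⊕ ((W ⊕ V) ⊕ (V ∨ W))) ⊕ ((W ∧ V) ∨ V) = T ⊕ T = F

F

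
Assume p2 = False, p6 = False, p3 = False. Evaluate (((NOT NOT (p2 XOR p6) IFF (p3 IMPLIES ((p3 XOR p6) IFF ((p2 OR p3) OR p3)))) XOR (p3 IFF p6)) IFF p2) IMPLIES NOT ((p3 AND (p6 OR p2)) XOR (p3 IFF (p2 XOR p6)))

True

Substituting p2=False, p6=False, p3=False:
p2 XOR p6 = False XOR False = False
NOT (p2 XOR p6) = NOT False = True
NOT NOT (p2 XOR p6) = NOT True = False
p3 XOR p6 = False XOR False = False
p2 OR p3 = False OR False = False
(p2 OR p3) OR p3 = False OR False = False
(p3 XOR p6) IFF ((p2 OR p3) OR p3) = False IFF False = True
p3 IMPLIES ((p3 XOR p6) IFF ((p2 OR p3) OR p3)) = False IMPLIES True = True
NOT NOT (p2 XOR p6) IFF (p3 IMPLIES ((p3 XOR p6) IFF ((p2 OR p3) OR p3))) = False IFF True = False
p3 IFF p6 = False IFF False = True
(NOT NOT (p2 XOR p6) IFF (p3 IMPLIES ((p3 XOR p6) IFF ((p2 OR p3) OR p3)))) XOR (p3 IFF p6) = False XOR True = True
((NOT NOT (p2 XOR p6) IFF (p3 IMPLIES ((p3 XOR p6) IFF ((p2 OR p3) OR p3)))) XOR (p3 IFF p6)) IFF p2 = True IFF False = False
p6 OR p2 = False OR False = False
p3 AND (p6 OR p2) = False AND False = False
p2 XOR p6 = False XOR False = False
p3 IFF (p2 XOR p6) = False IFF False = True
(p3 AND (p6 OR p2)) XOR (p3 IFF (p2 XOR p6)) = False XOR True = True
NOT ((p3 AND (p6 OR p2)) XOR (p3 IFF (p2 XOR p6))) = NOT True = False
(((NOT NOT (p2 XOR p6) IFF (p3 IMPLIES ((p3 XOR p6) IFF ((p2 OR p3) OR p3)))) XOR (p3 IFF p6)) IFF p2) IMPLIES NOT ((p3 AND (p6 OR p2)) XOR (p3 IFF (p2 XOR p6))) = False IMPLIES False = True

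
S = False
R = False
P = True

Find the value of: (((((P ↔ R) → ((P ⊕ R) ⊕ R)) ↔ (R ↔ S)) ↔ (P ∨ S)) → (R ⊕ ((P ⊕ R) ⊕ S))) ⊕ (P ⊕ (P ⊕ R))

P ↔ R = True ↔ False = False
P ⊕ R = True ⊕ False = True
(P ⊕ R) ⊕ R = True ⊕ False = True
(P ↔ R) → ((P ⊕ R) ⊕ R) = False → True = True
R ↔ S = False ↔ False = True
((P ↔ R) → ((P ⊕ R) ⊕ R)) ↔ (R ↔ S) = True ↔ True = True
P ∨ S = True ∨ False = True
(((P ↔ R) → ((P ⊕ R) ⊕ R)) ↔ (R ↔ S)) ↔ (P ∨ S) = True ↔ True = True
P ⊕ R = True ⊕ False = True
(P ⊕ R) ⊕ S = True ⊕ False = True
R ⊕ ((P ⊕ R) ⊕ S) = False ⊕ True = True
((((P ↔ R) → ((P ⊕ R) ⊕ R)) ↔ (R ↔ S)) ↔ (P ∨ S)) → (R ⊕ ((P ⊕ R) ⊕ S)) = True → True = True
P ⊕ R = True ⊕ False = True
P ⊕ (P ⊕ R) = True ⊕ True = False
(((((P ↔ R) → ((P ⊕ R) ⊕ R)) ↔ (R ↔ S)) ↔ (P ∨ S)) → (R ⊕ ((P ⊕ R) ⊕ S))) ⊕ (P ⊕ (P ⊕ R)) = True ⊕ False = True

True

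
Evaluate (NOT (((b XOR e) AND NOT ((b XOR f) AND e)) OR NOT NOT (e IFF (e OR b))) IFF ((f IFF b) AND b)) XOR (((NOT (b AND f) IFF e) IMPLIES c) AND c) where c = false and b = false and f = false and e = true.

b XOR e = false XOR true = true
b XOR f = false XOR false = false
(b XOR f) AND e = false AND true = false
NOT ((b XOR f) AND e) = NOT false = true
(b XOR e) AND NOT ((b XOR f) AND e) = true AND true = true
e OR b = true OR false = true
e IFF (e OR b) = true IFF true = true
NOT (e IFF (e OR b)) = NOT true = false
NOT NOT (e IFF (e OR b)) = NOT false = true
((b XOR e) AND NOT ((b XOR f) AND e)) OR NOT NOT (e IFF (e OR b)) = true OR true = true
NOT (((b XOR e) AND NOT ((b XOR f) AND e)) OR NOT NOT (e IFF (e OR b))) = NOT true = false
f IFF b = false IFF false = true
(f IFF b) AND b = true AND false = false
NOT (((b XOR e) AND NOT ((b XOR f) AND e)) OR NOT NOT (e IFF (e OR b))) IFF ((f IFF b) AND b) = false IFF false = true
b AND f = false AND false = false
NOT (b AND f) = NOT false = true
NOT (b AND f) IFF e = true IFF true = true
(NOT (b AND f) IFF e) IMPLIES c = true IMPLIES false = false
((NOT (b AND f) IFF e) IMPLIES c) AND c = false AND false = false
(NOT (((b XOR e) AND NOT ((b XOR f) AND e)) OR NOT NOT (e IFF (e OR b))) IFF ((f IFF b) AND b)) XOR (((NOT (b AND f) IFF e) IMPLIES c) AND c) = true XOR false = true

true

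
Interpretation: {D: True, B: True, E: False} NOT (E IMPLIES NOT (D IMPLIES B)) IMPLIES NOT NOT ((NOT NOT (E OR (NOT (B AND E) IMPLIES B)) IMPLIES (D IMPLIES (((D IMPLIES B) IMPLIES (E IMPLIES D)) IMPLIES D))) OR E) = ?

Substituting D=True, B=True, E=False:
D IMPLIES B = True IMPLIES True = True
NOT (D IMPLIES B) = NOT True = False
E IMPLIES NOT (D IMPLIES B) = False IMPLIES False = True
NOT (E IMPLIES NOT (D IMPLIES B)) = NOT True = False
B AND E = True AND False = False
NOT (B AND E) = NOT False = True
NOT (B AND E) IMPLIES B = True IMPLIES True = True
E OR (NOT (B AND E) IMPLIES B) = False OR True = True
NOT (E OR (NOT (B AND E) IMPLIES B)) = NOT True = False
NOT NOT (E OR (NOT (B AND E) IMPLIES B)) = NOT False = True
D IMPLIES B = True IMPLIES True = True
E IMPLIES D = False IMPLIES True = True
(D IMPLIES B) IMPLIES (E IMPLIES D) = True IMPLIES True = True
((D IMPLIES B) IMPLIES (E IMPLIES D)) IMPLIES D = True IMPLIES True = True
D IMPLIES (((D IMPLIES B) IMPLIES (E IMPLIES D)) IMPLIES D) = True IMPLIES True = True
NOT NOT (E OR (NOT (B AND E) IMPLIES B)) IMPLIES (D IMPLIES (((D IMPLIES B) IMPLIES (E IMPLIES D)) IMPLIES D)) = True IMPLIES True = True
(NOT NOT (E OR (NOT (B AND E) IMPLIES B)) IMPLIES (D IMPLIES (((D IMPLIES B) IMPLIES (E IMPLIES D)) IMPLIES D))) OR E = True OR False = True
NOT ((NOT NOT (E OR (NOT (B AND E) IMPLIES B)) IMPLIES (D IMPLIES (((D IMPLIES B) IMPLIES (E IMPLIES D)) IMPLIES D))) OR E) = NOT True = False
NOT NOT ((NOT NOT (E OR (NOT (B AND E) IMPLIES B)) IMPLIES (D IMPLIES (((D IMPLIES B) IMPLIES (E IMPLIES D)) IMPLIES D))) OR E) = NOT False = True
NOT (E IMPLIES NOT (D IMPLIES B)) IMPLIES NOT NOT ((NOT NOT (E OR (NOT (B AND E) IMPLIES B)) IMPLIES (D IMPLIES (((D IMPLIES B) IMPLIES (E IMPLIES D)) IMPLIES D))) OR E) = False IMPLIES True = True

True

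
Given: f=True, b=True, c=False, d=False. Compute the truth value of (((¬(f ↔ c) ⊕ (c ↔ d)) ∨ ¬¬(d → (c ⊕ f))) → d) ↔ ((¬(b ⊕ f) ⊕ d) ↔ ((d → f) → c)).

f ↔ c = True ↔ False = False
¬(f ↔ c) = ¬False = True
c ↔ d = False ↔ False = True
¬(f ↔ c) ⊕ (c ↔ d) = True ⊕ True = False
c ⊕ f = False ⊕ True = True
d → (c ⊕ f) = False → True = True
¬(d → (c ⊕ f)) = ¬True = False
¬¬(d → (c ⊕ f)) = ¬False = True
(¬(f ↔ c) ⊕ (c ↔ d)) ∨ ¬¬(d → (c ⊕ f)) = False ∨ True = True
((¬(f ↔ c) ⊕ (c ↔ d)) ∨ ¬¬(d → (c ⊕ f))) → d = True → False = False
b ⊕ f = True ⊕ True = False
¬(b ⊕ f) = ¬False = True
¬(b ⊕ f) ⊕ d = True ⊕ False = True
d → f = False → True = True
(d → f) → c = True → False = False
(¬(b ⊕ f) ⊕ d) ↔ ((d → f) → c) = True ↔ False = False
(((¬(f ↔ c) ⊕ (c ↔ d)) ∨ ¬¬(d → (c ⊕ f))) → d) ↔ ((¬(b ⊕ f) ⊕ d) ↔ ((d → f) → c)) = False ↔ False = True

True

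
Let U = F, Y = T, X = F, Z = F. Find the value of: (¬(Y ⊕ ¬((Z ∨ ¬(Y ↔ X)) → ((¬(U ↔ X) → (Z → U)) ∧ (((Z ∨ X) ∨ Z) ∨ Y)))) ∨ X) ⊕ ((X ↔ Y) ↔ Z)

T

Y ↔ X = T ↔ F = F
¬(Y ↔ X) = ¬F = T
Z ∨ ¬(Y ↔ X) = F ∨ T = T
U ↔ X = F ↔ F = T
¬(U ↔ X) = ¬T = F
Z → U = F → F = T
¬(U ↔ X) → (Z → U) = F → T = T
Z ∨ X = F ∨ F = F
(Z ∨ X) ∨ Z = F ∨ F = F
((Z ∨ X) ∨ Z) ∨ Y = F ∨ T = T
(¬(U ↔ X) → (Z → U)) ∧ (((Z ∨ X) ∨ Z) ∨ Y) = T ∧ T = T
(Z ∨ ¬(Y ↔ X)) → ((¬(U ↔ X) → (Z → U)) ∧ (((Z ∨ X) ∨ Z) ∨ Y)) = T → T = T
¬((Z ∨ ¬(Y ↔ X)) → ((¬(U ↔ X) → (Z → U)) ∧ (((Z ∨ X) ∨ Z) ∨ Y))) = ¬T = F
Y ⊕ ¬((Z ∨ ¬(Y ↔ X)) → ((¬(U ↔ X) → (Z → U)) ∧ (((Z ∨ X) ∨ Z) ∨ Y))) = T ⊕ F = T
¬(Y ⊕ ¬((Z ∨ ¬(Y ↔ X)) → ((¬(U ↔ X) → (Z → U)) ∧ (((Z ∨ X) ∨ Z) ∨ Y)))) = ¬T = F
¬(Y ⊕ ¬((Z ∨ ¬(Y ↔ X)) → ((¬(U ↔ X) → (Z → U)) ∧ (((Z ∨ X) ∨ Z) ∨ Y)))) ∨ X = F ∨ F = F
X ↔ Y = F ↔ T = F
(X ↔ Y) ↔ Z = F ↔ F = T
(¬(Y ⊕ ¬((Z ∨ ¬(Y ↔ X)) → ((¬(U ↔ X) → (Z → U)) ∧ (((Z ∨ X) ∨ Z) ∨ Y)))) ∨ X) ⊕ ((X ↔ Y) ↔ Z) = F ⊕ T = T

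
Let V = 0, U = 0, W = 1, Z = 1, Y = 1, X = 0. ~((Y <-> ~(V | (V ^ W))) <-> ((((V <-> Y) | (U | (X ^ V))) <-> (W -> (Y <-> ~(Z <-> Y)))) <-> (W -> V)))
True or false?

Substituting V=0, U=0, W=1, Z=1, Y=1, X=0:
V ^ W = 0 ^ 1 = 1
V | (V ^ W) = 0 | 1 = 1
~(V | (V ^ W)) = ~1 = 0
Y <-> ~(V | (V ^ W)) = 1 <-> 0 = 0
V <-> Y = 0 <-> 1 = 0
X ^ V = 0 ^ 0 = 0
U | (X ^ V) = 0 | 0 = 0
(V <-> Y) | (U | (X ^ V)) = 0 | 0 = 0
Z <-> Y = 1 <-> 1 = 1
~(Z <-> Y) = ~1 = 0
Y <-> ~(Z <-> Y) = 1 <-> 0 = 0
W -> (Y <-> ~(Z <-> Y)) = 1 -> 0 = 0
((V <-> Y) | (U | (X ^ V))) <-> (W -> (Y <-> ~(Z <-> Y))) = 0 <-> 0 = 1
W -> V = 1 -> 0 = 0
(((V <-> Y) | (U | (X ^ V))) <-> (W -> (Y <-> ~(Z <-> Y)))) <-> (W -> V) = 1 <-> 0 = 0
(Y <-> ~(V | (V ^ W))) <-> ((((V <-> Y) | (U | (X ^ V))) <-> (W -> (Y <-> ~(Z <-> Y)))) <-> (W -> V)) = 0 <-> 0 = 1
~((Y <-> ~(V | (V ^ W))) <-> ((((V <-> Y) | (U | (X ^ V))) <-> (W -> (Y <-> ~(Z <-> Y)))) <-> (W -> V))) = ~1 = 0

0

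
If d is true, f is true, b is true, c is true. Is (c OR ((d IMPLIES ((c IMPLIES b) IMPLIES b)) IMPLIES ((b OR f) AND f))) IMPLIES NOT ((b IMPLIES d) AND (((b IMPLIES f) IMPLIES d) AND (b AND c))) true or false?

false

c IMPLIES b = true IMPLIES true = true
(c IMPLIES b) IMPLIES b = true IMPLIES true = true
d IMPLIES ((c IMPLIES b) IMPLIES b) = true IMPLIES true = true
b OR f = true OR true = true
(b OR f) AND f = true AND true = true
(d IMPLIES ((c IMPLIES b) IMPLIES b)) IMPLIES ((b OR f) AND f) = true IMPLIES true = true
c OR ((d IMPLIES ((c IMPLIES b) IMPLIES b)) IMPLIES ((b OR f) AND f)) = true OR true = true
b IMPLIES d = true IMPLIES true = true
b IMPLIES f = true IMPLIES true = true
(b IMPLIES f) IMPLIES d = true IMPLIES true = true
b AND c = true AND true = true
((b IMPLIES f) IMPLIES d) AND (b AND c) = true AND true = true
(b IMPLIES d) AND (((b IMPLIES f) IMPLIES d) AND (b AND c)) = true AND true = true
NOT ((b IMPLIES d) AND (((b IMPLIES f) IMPLIES d) AND (b AND c))) = NOT true = false
(c OR ((d IMPLIES ((c IMPLIES b) IMPLIES b)) IMPLIES ((b OR f) AND f))) IMPLIES NOT ((b IMPLIES d) AND (((b IMPLIES f) IMPLIES d) AND (b AND c))) = true IMPLIES false = false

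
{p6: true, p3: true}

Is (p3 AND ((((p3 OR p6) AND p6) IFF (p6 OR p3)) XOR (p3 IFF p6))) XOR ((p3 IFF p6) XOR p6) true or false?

false

Substituting p6=true, p3=true:
p3 OR p6 = true OR true = true
(p3 OR p6) AND p6 = true AND true = true
p6 OR p3 = true OR true = true
((p3 OR p6) AND p6) IFF (p6 OR p3) = true IFF true = true
p3 IFF p6 = true IFF true = true
(((p3 OR p6) AND p6) IFF (p6 OR p3)) XOR (p3 IFF p6) = true XOR true = false
p3 AND ((((p3 OR p6) AND p6) IFF (p6 OR p3)) XOR (p3 IFF p6)) = true AND false = false
p3 IFF p6 = true IFF true = true
(p3 IFF p6) XOR p6 = true XOR true = false
(p3 AND ((((p3 OR p6) AND p6) IFF (p6 OR p3)) XOR (p3 IFF p6))) XOR ((p3 IFF p6) XOR p6) = false XOR false = false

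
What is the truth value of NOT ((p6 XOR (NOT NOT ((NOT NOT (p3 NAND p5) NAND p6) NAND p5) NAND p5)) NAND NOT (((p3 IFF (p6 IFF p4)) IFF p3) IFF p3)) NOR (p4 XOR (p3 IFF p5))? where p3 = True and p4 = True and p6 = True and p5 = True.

p3 NAND p5 = True NAND True = False
NOT (p3 NAND p5) = NOT False = True
NOT NOT (p3 NAND p5) = NOT True = False
NOT NOT (p3 NAND p5) NAND p6 = False NAND True = True
(NOT NOT (p3 NAND p5) NAND p6) NAND p5 = True NAND True = False
NOT ((NOT NOT (p3 NAND p5) NAND p6) NAND p5) = NOT False = True
NOT NOT ((NOT NOT (p3 NAND p5) NAND p6) NAND p5) = NOT True = False
NOT NOT ((NOT NOT (p3 NAND p5) NAND p6) NAND p5) NAND p5 = False NAND True = True
p6 XOR (NOT NOT ((NOT NOT (p3 NAND p5) NAND p6) NAND p5) NAND p5) = True XOR True = False
p6 IFF p4 = True IFF True = True
p3 IFF (p6 IFF p4) = True IFF True = True
(p3 IFF (p6 IFF p4)) IFF p3 = True IFF True = True
((p3 IFF (p6 IFF p4)) IFF p3) IFF p3 = True IFF True = True
NOT (((p3 IFF (p6 IFF p4)) IFF p3) IFF p3) = NOT True = False
(p6 XOR (NOT NOT ((NOT NOT (p3 NAND p5) NAND p6) NAND p5) NAND p5)) NAND NOT (((p3 IFF (p6 IFF p4)) IFF p3) IFF p3) = False NAND False = True
NOT ((p6 XOR (NOT NOT ((NOT NOT (p3 NAND p5) NAND p6) NAND p5) NAND p5)) NAND NOT (((p3 IFF (p6 IFF p4)) IFF p3) IFF p3)) = NOT True = False
p3 IFF p5 = True IFF True = True
p4 XOR (p3 IFF p5) = True XOR True = False
NOT ((p6 XOR (NOT NOT ((NOT NOT (p3 NAND p5) NAND p6) NAND p5) NAND p5)) NAND NOT (((p3 IFF (p6 IFF p4)) IFF p3) IFF p3)) NOR (p4 XOR (p3 IFF p5)) = False NOR False = True

True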